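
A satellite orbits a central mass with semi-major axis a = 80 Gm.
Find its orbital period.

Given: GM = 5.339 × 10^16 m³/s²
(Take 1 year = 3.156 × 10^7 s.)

Convert to SI: a = 80 Gm = 8e+10 m.
Kepler's third law: T = 2π √(a³ / GM).
Substituting a = 8e+10 m and GM = 5.339e+16 m³/s²:
T = 2π √((8e+10)³ / 5.339e+16) s
T ≈ 6.153e+08 s = 19.5 years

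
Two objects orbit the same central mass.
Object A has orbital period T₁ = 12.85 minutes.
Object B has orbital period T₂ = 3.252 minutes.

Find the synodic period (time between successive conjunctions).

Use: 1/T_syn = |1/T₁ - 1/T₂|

Convert to SI: T₁ = 12.85 minutes = 771 s; T₂ = 3.252 minutes = 195.12 s.
T_syn = |T₁ · T₂ / (T₁ − T₂)|.
T_syn = |771 · 195.12 / (771 − 195.12)| s ≈ 261.2 s = 4.354 minutes.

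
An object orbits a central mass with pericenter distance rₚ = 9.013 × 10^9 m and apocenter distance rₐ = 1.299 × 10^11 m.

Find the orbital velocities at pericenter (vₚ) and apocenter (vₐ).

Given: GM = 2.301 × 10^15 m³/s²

Use the vis-viva equation v² = GM(2/r − 1/a) with a = (rₚ + rₐ)/2 = (9.013e+09 + 1.299e+11)/2 = 6.94565e+10 m.
vₚ = √(GM · (2/rₚ − 1/a)) = √(2.301e+15 · (2/9.013e+09 − 1/6.94565e+10)) m/s ≈ 691 m/s = 691 m/s.
vₐ = √(GM · (2/rₐ − 1/a)) = √(2.301e+15 · (2/1.299e+11 − 1/6.94565e+10)) m/s ≈ 47.94 m/s = 47.94 m/s.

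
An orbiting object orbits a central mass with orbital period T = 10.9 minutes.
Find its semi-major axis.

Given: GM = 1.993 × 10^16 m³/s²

Convert to SI: T = 10.9 minutes = 654 s.
Invert Kepler's third law: a = (GM · T² / (4π²))^(1/3).
Substituting T = 654 s and GM = 1.993e+16 m³/s²:
a = (1.993e+16 · (654)² / (4π²))^(1/3) m
a ≈ 5.999e+06 m = 5.999 Mm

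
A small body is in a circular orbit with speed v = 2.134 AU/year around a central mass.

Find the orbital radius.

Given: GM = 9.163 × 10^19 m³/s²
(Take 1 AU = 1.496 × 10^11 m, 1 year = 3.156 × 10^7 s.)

Convert to SI: v = 2.134 AU/year = 10115.5 m/s.
For a circular orbit, v² = GM / r, so r = GM / v².
r = 9.163e+19 / (10115.5)² m ≈ 8.955e+11 m = 5.986 AU.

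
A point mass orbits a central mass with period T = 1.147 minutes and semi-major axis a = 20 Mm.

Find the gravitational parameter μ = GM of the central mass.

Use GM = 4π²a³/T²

Convert to SI: T = 1.147 minutes = 68.82 s; a = 20 Mm = 2e+07 m.
GM = 4π² · a³ / T².
GM = 4π² · (2e+07)³ / (68.82)² m³/s² ≈ 6.668e+19 m³/s² = 6.668 × 10^19 m³/s².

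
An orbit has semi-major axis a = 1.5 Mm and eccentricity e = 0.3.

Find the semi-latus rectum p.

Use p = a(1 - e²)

Convert to SI: a = 1.5 Mm = 1.5e+06 m.
p = a (1 − e²).
p = 1.5e+06 · (1 − (0.3)²) = 1.5e+06 · 0.91 ≈ 1.365e+06 m = 1.365 Mm.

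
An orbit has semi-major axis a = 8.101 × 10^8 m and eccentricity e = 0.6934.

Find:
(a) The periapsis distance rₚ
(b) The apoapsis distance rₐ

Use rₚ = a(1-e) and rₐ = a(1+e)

(a) rₚ = a(1 − e) = 8.101e+08 · (1 − 0.6934) = 8.101e+08 · 0.3066 ≈ 2.484e+08 m = 2.484 × 10^8 m.
(b) rₐ = a(1 + e) = 8.101e+08 · (1 + 0.6934) = 8.101e+08 · 1.6934 ≈ 1.372e+09 m = 1.372 × 10^9 m.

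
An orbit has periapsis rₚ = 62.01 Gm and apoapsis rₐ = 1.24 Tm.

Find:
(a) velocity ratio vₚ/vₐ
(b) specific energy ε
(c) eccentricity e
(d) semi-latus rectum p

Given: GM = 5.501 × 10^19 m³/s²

Convert to SI: rₚ = 62.01 Gm = 6.201e+10 m; rₐ = 1.24 Tm = 1.24e+12 m.
(a) Conservation of angular momentum (rₚvₚ = rₐvₐ) gives vₚ/vₐ = rₐ/rₚ = 1.24e+12/6.201e+10 ≈ 20
(b) With a = (rₚ + rₐ)/2 = 6.51005e+11 m, ε = −GM/(2a) = −5.501e+19/(2 · 6.51005e+11) J/kg ≈ -4.225e+07 J/kg
(c) e = (rₐ − rₚ)/(rₐ + rₚ) = (1.24e+12 − 6.201e+10)/(1.24e+12 + 6.201e+10) ≈ 0.9047
(d) From a = (rₚ + rₐ)/2 = 6.51005e+11 m and e = (rₐ − rₚ)/(rₐ + rₚ) = 0.904747, p = a(1 − e²) = 6.51005e+11 · (1 − (0.904747)²) ≈ 1.181e+11 m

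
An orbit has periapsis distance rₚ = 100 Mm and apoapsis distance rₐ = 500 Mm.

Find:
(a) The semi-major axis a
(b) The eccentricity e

Convert to SI: rₚ = 100 Mm = 1e+08 m; rₐ = 500 Mm = 5e+08 m.
(a) a = (rₚ + rₐ) / 2 = (1e+08 + 5e+08) / 2 ≈ 3e+08 m = 300 Mm.
(b) e = (rₐ − rₚ) / (rₐ + rₚ) = (5e+08 − 1e+08) / (5e+08 + 1e+08) ≈ 0.6667.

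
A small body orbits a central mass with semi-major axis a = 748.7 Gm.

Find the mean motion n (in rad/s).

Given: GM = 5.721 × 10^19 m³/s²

Convert to SI: a = 748.7 Gm = 7.487e+11 m.
n = √(GM / a³).
n = √(5.721e+19 / (7.487e+11)³) rad/s ≈ 1.168e-08 rad/s.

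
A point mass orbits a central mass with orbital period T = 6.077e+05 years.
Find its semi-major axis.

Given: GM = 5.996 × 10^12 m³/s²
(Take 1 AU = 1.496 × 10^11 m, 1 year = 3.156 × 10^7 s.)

Convert to SI: T = 6.077e+05 years = 1.9179e+13 s.
Invert Kepler's third law: a = (GM · T² / (4π²))^(1/3).
Substituting T = 1.9179e+13 s and GM = 5.996e+12 m³/s²:
a = (5.996e+12 · (1.9179e+13)² / (4π²))^(1/3) m
a ≈ 3.823e+12 m = 25.55 AU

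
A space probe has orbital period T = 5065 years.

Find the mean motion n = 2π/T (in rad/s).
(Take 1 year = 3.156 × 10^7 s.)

Convert to SI: T = 5065 years = 1.59851e+11 s.
n = 2π / T.
n = 2π / 1.59851e+11 s ≈ 3.931e-11 rad/s.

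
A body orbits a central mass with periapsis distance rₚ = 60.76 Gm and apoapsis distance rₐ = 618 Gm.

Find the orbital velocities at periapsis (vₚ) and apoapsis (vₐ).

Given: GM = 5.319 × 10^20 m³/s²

Convert to SI: rₚ = 60.76 Gm = 6.076e+10 m; rₐ = 618 Gm = 6.18e+11 m.
Use the vis-viva equation v² = GM(2/r − 1/a) with a = (rₚ + rₐ)/2 = (6.076e+10 + 6.18e+11)/2 = 3.3938e+11 m.
vₚ = √(GM · (2/rₚ − 1/a)) = √(5.319e+20 · (2/6.076e+10 − 1/3.3938e+11)) m/s ≈ 1.263e+05 m/s = 126.3 km/s.
vₐ = √(GM · (2/rₐ − 1/a)) = √(5.319e+20 · (2/6.18e+11 − 1/3.3938e+11)) m/s ≈ 1.241e+04 m/s = 12.41 km/s.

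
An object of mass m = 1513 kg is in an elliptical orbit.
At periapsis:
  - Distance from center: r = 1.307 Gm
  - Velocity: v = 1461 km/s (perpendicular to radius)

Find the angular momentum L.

Convert to SI: r = 1.307 Gm = 1.307e+09 m; v = 1461 km/s = 1.461e+06 m/s.
Since v is perpendicular to r, L = m · v · r.
L = 1513 · 1.461e+06 · 1.307e+09 kg·m²/s ≈ 2.889e+18 kg·m²/s.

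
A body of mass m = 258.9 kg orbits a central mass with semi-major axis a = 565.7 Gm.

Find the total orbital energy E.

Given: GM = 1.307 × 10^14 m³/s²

Convert to SI: a = 565.7 Gm = 5.657e+11 m.
E = −GMm / (2a).
E = −1.307e+14 · 258.9 / (2 · 5.657e+11) J ≈ -2.991e+04 J = -29.91 kJ.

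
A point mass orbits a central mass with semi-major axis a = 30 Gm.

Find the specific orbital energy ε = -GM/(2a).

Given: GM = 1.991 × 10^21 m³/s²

Convert to SI: a = 30 Gm = 3e+10 m.
ε = −GM / (2a).
ε = −1.991e+21 / (2 · 3e+10) J/kg ≈ -3.318e+10 J/kg = -33.18 GJ/kg.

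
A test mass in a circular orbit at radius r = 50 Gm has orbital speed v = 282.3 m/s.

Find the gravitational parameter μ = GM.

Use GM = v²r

Convert to SI: r = 50 Gm = 5e+10 m.
For a circular orbit v² = GM/r, so GM = v² · r.
GM = (282.3)² · 5e+10 m³/s² ≈ 3.985e+15 m³/s² = 3.985 × 10^15 m³/s².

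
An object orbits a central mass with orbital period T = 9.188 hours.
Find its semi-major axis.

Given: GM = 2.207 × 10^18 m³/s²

Convert to SI: T = 9.188 hours = 33076.8 s.
Invert Kepler's third law: a = (GM · T² / (4π²))^(1/3).
Substituting T = 33076.8 s and GM = 2.207e+18 m³/s²:
a = (2.207e+18 · (33076.8)² / (4π²))^(1/3) m
a ≈ 3.94e+08 m = 394 Mm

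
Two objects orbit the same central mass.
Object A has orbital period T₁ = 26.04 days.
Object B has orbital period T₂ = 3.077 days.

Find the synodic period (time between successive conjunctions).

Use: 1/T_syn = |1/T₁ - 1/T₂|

Convert to SI: T₁ = 26.04 days = 2.24986e+06 s; T₂ = 3.077 days = 265853 s.
T_syn = |T₁ · T₂ / (T₁ − T₂)|.
T_syn = |2.24986e+06 · 265853 / (2.24986e+06 − 265853)| s ≈ 3.015e+05 s = 3.489 days.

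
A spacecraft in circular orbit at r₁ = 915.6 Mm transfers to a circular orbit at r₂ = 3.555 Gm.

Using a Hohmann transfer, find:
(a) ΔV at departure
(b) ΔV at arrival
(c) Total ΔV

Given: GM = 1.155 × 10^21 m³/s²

Convert to SI: r₁ = 915.6 Mm = 9.156e+08 m; r₂ = 3.555 Gm = 3.555e+09 m.
Transfer semi-major axis: a_t = (r₁ + r₂)/2 = (9.156e+08 + 3.555e+09)/2 = 2.2353e+09 m.
Circular speeds: v₁ = √(GM/r₁) = 1.12315e+06 m/s, v₂ = √(GM/r₂) = 569995 m/s.
Transfer speeds (vis-viva v² = GM(2/r − 1/a_t)): v₁ᵗ = 1.41641e+06 m/s, v₂ᵗ = 364801 m/s.
(a) ΔV₁ = |v₁ᵗ − v₁| ≈ 2.933e+05 m/s = 293.3 km/s.
(b) ΔV₂ = |v₂ − v₂ᵗ| ≈ 2.052e+05 m/s = 205.2 km/s.
(c) ΔV_total = ΔV₁ + ΔV₂ ≈ 4.985e+05 m/s = 498.5 km/s.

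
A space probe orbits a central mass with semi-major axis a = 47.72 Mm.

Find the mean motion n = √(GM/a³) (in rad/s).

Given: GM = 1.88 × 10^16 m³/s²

Convert to SI: a = 47.72 Mm = 4.772e+07 m.
n = √(GM / a³).
n = √(1.88e+16 / (4.772e+07)³) rad/s ≈ 0.0004159 rad/s.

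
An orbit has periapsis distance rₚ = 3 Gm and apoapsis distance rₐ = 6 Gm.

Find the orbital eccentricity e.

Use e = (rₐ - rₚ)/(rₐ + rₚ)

Convert to SI: rₚ = 3 Gm = 3e+09 m; rₐ = 6 Gm = 6e+09 m.
e = (rₐ − rₚ) / (rₐ + rₚ).
e = (6e+09 − 3e+09) / (6e+09 + 3e+09) = 3e+09 / 9e+09 ≈ 0.3333.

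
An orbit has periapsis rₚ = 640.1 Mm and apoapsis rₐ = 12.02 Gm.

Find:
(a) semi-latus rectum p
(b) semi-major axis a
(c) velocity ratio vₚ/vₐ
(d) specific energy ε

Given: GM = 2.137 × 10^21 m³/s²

Convert to SI: rₚ = 640.1 Mm = 6.401e+08 m; rₐ = 12.02 Gm = 1.202e+10 m.
(a) From a = (rₚ + rₐ)/2 = 6.33005e+09 m and e = (rₐ − rₚ)/(rₐ + rₚ) = 0.898879, p = a(1 − e²) = 6.33005e+09 · (1 − (0.898879)²) ≈ 1.215e+09 m
(b) a = (rₚ + rₐ)/2 = (6.401e+08 + 1.202e+10)/2 ≈ 6.33e+09 m
(c) Conservation of angular momentum (rₚvₚ = rₐvₐ) gives vₚ/vₐ = rₐ/rₚ = 1.202e+10/6.401e+08 ≈ 18.78
(d) With a = (rₚ + rₐ)/2 = 6.33005e+09 m, ε = −GM/(2a) = −2.137e+21/(2 · 6.33005e+09) J/kg ≈ -1.688e+11 J/kg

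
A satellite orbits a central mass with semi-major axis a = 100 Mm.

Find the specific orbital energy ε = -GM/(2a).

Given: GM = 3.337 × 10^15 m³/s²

Convert to SI: a = 100 Mm = 1e+08 m.
ε = −GM / (2a).
ε = −3.337e+15 / (2 · 1e+08) J/kg ≈ -1.668e+07 J/kg = -16.68 MJ/kg.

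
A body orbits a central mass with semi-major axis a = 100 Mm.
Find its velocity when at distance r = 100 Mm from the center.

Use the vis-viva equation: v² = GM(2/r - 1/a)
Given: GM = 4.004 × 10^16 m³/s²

Convert to SI: a = 100 Mm = 1e+08 m; r = 100 Mm = 1e+08 m.
Vis-viva: v = √(GM · (2/r − 1/a)).
2/r − 1/a = 2/1e+08 − 1/1e+08 = 1e-08 m⁻¹.
v = √(4.004e+16 · 1e-08) m/s ≈ 2.001e+04 m/s = 20.01 km/s.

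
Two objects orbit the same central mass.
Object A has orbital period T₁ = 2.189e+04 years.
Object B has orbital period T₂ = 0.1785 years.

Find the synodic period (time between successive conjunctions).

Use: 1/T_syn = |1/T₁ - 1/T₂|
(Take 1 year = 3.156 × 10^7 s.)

Convert to SI: T₁ = 2.189e+04 years = 6.90848e+11 s; T₂ = 0.1785 years = 5.63346e+06 s.
T_syn = |T₁ · T₂ / (T₁ − T₂)|.
T_syn = |6.90848e+11 · 5.63346e+06 / (6.90848e+11 − 5.63346e+06)| s ≈ 5.634e+06 s = 0.1785 years.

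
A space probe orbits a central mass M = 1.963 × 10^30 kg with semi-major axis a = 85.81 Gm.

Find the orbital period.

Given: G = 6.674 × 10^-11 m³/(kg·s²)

Convert to SI: a = 85.81 Gm = 8.581e+10 m.
GM = G · M = 6.674e-11 · 1.963e+30 = 1.31011e+20 m³/s².
Kepler's third law: T = 2π √(a³ / GM).
Substituting a = 8.581e+10 m and GM = 1.31011e+20 m³/s²:
T = 2π √((8.581e+10)³ / 1.31011e+20) s
T ≈ 1.38e+07 s = 159.7 days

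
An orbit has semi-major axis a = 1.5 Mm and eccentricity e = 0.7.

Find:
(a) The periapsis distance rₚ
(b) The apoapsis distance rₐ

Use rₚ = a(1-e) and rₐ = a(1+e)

Convert to SI: a = 1.5 Mm = 1.5e+06 m.
(a) rₚ = a(1 − e) = 1.5e+06 · (1 − 0.7) = 1.5e+06 · 0.3 ≈ 4.5e+05 m = 450 km.
(b) rₐ = a(1 + e) = 1.5e+06 · (1 + 0.7) = 1.5e+06 · 1.7 ≈ 2.55e+06 m = 2.55 Mm.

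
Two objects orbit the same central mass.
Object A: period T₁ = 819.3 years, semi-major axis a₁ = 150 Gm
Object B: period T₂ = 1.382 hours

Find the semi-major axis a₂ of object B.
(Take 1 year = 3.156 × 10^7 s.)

Convert to SI: T₁ = 819.3 years = 2.58571e+10 s; a₁ = 150 Gm = 1.5e+11 m; T₂ = 1.382 hours = 4975.2 s.
Kepler's third law: (T₁/T₂)² = (a₁/a₂)³ ⇒ a₂ = a₁ · (T₂/T₁)^(2/3).
T₂/T₁ = 4975.2 / 2.58571e+10 = 1.92411e-07.
a₂ = 1.5e+11 · (1.92411e-07)^(2/3) m ≈ 4.999e+06 m = 4.999 Mm.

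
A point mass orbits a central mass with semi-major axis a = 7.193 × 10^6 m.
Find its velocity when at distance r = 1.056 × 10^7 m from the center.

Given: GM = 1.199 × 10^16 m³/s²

Vis-viva: v = √(GM · (2/r − 1/a)).
2/r − 1/a = 2/1.056e+07 − 1/7.193e+06 = 5.03699e-08 m⁻¹.
v = √(1.199e+16 · 5.03699e-08) m/s ≈ 2.458e+04 m/s = 24.58 km/s.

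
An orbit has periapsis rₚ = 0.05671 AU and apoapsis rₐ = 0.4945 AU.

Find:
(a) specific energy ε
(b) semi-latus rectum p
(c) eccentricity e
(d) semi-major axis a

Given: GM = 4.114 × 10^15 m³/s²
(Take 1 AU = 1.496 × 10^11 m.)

Convert to SI: rₚ = 0.05671 AU = 8.48382e+09 m; rₐ = 0.4945 AU = 7.39772e+10 m.
(a) With a = (rₚ + rₐ)/2 = 4.12305e+10 m, ε = −GM/(2a) = −4.114e+15/(2 · 4.12305e+10) J/kg ≈ -4.989e+04 J/kg
(b) From a = (rₚ + rₐ)/2 = 4.12305e+10 m and e = (rₐ − rₚ)/(rₐ + rₚ) = 0.794235, p = a(1 − e²) = 4.12305e+10 · (1 − (0.794235)²) ≈ 1.522e+10 m
(c) e = (rₐ − rₚ)/(rₐ + rₚ) = (7.39772e+10 − 8.48382e+09)/(7.39772e+10 + 8.48382e+09) ≈ 0.7942
(d) a = (rₚ + rₐ)/2 = (8.48382e+09 + 7.39772e+10)/2 ≈ 4.123e+10 m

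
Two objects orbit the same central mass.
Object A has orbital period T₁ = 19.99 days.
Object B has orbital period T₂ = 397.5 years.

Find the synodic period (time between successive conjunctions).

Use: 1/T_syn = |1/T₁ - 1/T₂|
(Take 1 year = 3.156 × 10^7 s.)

Convert to SI: T₁ = 19.99 days = 1.72714e+06 s; T₂ = 397.5 years = 1.25451e+10 s.
T_syn = |T₁ · T₂ / (T₁ − T₂)|.
T_syn = |1.72714e+06 · 1.25451e+10 / (1.72714e+06 − 1.25451e+10)| s ≈ 1.727e+06 s = 19.99 days.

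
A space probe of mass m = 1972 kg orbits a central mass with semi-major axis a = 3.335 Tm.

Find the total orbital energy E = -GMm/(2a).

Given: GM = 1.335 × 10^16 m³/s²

Convert to SI: a = 3.335 Tm = 3.335e+12 m.
E = −GMm / (2a).
E = −1.335e+16 · 1972 / (2 · 3.335e+12) J ≈ -3.947e+06 J = -3.947 MJ.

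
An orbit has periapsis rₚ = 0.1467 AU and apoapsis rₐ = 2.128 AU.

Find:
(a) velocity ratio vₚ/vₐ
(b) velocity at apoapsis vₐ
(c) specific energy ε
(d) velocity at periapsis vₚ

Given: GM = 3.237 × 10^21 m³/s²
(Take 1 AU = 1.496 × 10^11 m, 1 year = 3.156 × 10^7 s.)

Convert to SI: rₚ = 0.1467 AU = 2.19463e+10 m; rₐ = 2.128 AU = 3.18349e+11 m.
(a) Conservation of angular momentum (rₚvₚ = rₐvₐ) gives vₚ/vₐ = rₐ/rₚ = 3.18349e+11/2.19463e+10 ≈ 14.51
(b) With a = (rₚ + rₐ)/2 = 1.70148e+11 m, vₐ = √(GM (2/rₐ − 1/a)) = √(3.237e+21 · (2/3.18349e+11 − 1/1.70148e+11)) m/s ≈ 3.621e+04 m/s
(c) With a = (rₚ + rₐ)/2 = 1.70148e+11 m, ε = −GM/(2a) = −3.237e+21/(2 · 1.70148e+11) J/kg ≈ -9.512e+09 J/kg
(d) With a = (rₚ + rₐ)/2 = 1.70148e+11 m, vₚ = √(GM (2/rₚ − 1/a)) = √(3.237e+21 · (2/2.19463e+10 − 1/1.70148e+11)) m/s ≈ 5.253e+05 m/s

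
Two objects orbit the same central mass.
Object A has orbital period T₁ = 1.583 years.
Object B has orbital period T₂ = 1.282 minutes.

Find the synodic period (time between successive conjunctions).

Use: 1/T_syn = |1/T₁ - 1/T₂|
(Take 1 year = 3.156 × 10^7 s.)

Convert to SI: T₁ = 1.583 years = 4.99595e+07 s; T₂ = 1.282 minutes = 76.92 s.
T_syn = |T₁ · T₂ / (T₁ − T₂)|.
T_syn = |4.99595e+07 · 76.92 / (4.99595e+07 − 76.92)| s ≈ 76.92 s = 1.282 minutes.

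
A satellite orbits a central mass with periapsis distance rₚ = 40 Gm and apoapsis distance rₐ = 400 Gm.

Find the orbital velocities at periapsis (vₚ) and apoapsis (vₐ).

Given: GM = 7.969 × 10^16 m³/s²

Convert to SI: rₚ = 40 Gm = 4e+10 m; rₐ = 400 Gm = 4e+11 m.
Use the vis-viva equation v² = GM(2/r − 1/a) with a = (rₚ + rₐ)/2 = (4e+10 + 4e+11)/2 = 2.2e+11 m.
vₚ = √(GM · (2/rₚ − 1/a)) = √(7.969e+16 · (2/4e+10 − 1/2.2e+11)) m/s ≈ 1903 m/s = 1.903 km/s.
vₐ = √(GM · (2/rₐ − 1/a)) = √(7.969e+16 · (2/4e+11 − 1/2.2e+11)) m/s ≈ 190.3 m/s = 190.3 m/s.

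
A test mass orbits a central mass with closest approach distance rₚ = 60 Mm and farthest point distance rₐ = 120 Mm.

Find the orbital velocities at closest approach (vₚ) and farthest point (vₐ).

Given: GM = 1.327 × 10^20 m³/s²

Convert to SI: rₚ = 60 Mm = 6e+07 m; rₐ = 120 Mm = 1.2e+08 m.
Use the vis-viva equation v² = GM(2/r − 1/a) with a = (rₚ + rₐ)/2 = (6e+07 + 1.2e+08)/2 = 9e+07 m.
vₚ = √(GM · (2/rₚ − 1/a)) = √(1.327e+20 · (2/6e+07 − 1/9e+07)) m/s ≈ 1.717e+06 m/s = 1717 km/s.
vₐ = √(GM · (2/rₐ − 1/a)) = √(1.327e+20 · (2/1.2e+08 − 1/9e+07)) m/s ≈ 8.586e+05 m/s = 858.6 km/s.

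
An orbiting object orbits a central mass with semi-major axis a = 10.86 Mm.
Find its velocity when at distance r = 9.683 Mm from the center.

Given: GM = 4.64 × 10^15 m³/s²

Convert to SI: a = 10.86 Mm = 1.086e+07 m; r = 9.683 Mm = 9.683e+06 m.
Vis-viva: v = √(GM · (2/r − 1/a)).
2/r − 1/a = 2/9.683e+06 − 1/1.086e+07 = 1.14467e-07 m⁻¹.
v = √(4.64e+15 · 1.14467e-07) m/s ≈ 2.305e+04 m/s = 23.05 km/s.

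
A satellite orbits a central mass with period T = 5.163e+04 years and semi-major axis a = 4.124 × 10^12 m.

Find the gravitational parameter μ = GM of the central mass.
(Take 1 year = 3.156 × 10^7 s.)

Convert to SI: T = 5.163e+04 years = 1.62944e+12 s.
GM = 4π² · a³ / T².
GM = 4π² · (4.124e+12)³ / (1.62944e+12)² m³/s² ≈ 1.043e+15 m³/s² = 1.043 × 10^15 m³/s².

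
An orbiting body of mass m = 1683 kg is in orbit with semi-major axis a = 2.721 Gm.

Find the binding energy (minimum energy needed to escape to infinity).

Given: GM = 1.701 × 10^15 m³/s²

Convert to SI: a = 2.721 Gm = 2.721e+09 m.
Total orbital energy is E = −GMm/(2a); binding energy is E_bind = −E = GMm/(2a).
E_bind = 1.701e+15 · 1683 / (2 · 2.721e+09) J ≈ 5.261e+08 J = 526.1 MJ.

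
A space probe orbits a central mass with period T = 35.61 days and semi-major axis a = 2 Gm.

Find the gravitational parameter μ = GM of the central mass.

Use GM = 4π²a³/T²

Convert to SI: T = 35.61 days = 3.0767e+06 s; a = 2 Gm = 2e+09 m.
GM = 4π² · a³ / T².
GM = 4π² · (2e+09)³ / (3.0767e+06)² m³/s² ≈ 3.336e+16 m³/s² = 3.336 × 10^16 m³/s².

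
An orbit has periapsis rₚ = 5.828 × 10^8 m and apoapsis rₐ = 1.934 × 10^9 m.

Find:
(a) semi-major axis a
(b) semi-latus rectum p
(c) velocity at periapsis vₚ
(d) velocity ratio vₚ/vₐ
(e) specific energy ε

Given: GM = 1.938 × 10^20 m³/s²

(a) a = (rₚ + rₐ)/2 = (5.828e+08 + 1.934e+09)/2 ≈ 1.258e+09 m
(b) From a = (rₚ + rₐ)/2 = 1.2584e+09 m and e = (rₐ − rₚ)/(rₐ + rₚ) = 0.536872, p = a(1 − e²) = 1.2584e+09 · (1 − (0.536872)²) ≈ 8.957e+08 m
(c) With a = (rₚ + rₐ)/2 = 1.2584e+09 m, vₚ = √(GM (2/rₚ − 1/a)) = √(1.938e+20 · (2/5.828e+08 − 1/1.2584e+09)) m/s ≈ 7.149e+05 m/s
(d) Conservation of angular momentum (rₚvₚ = rₐvₐ) gives vₚ/vₐ = rₐ/rₚ = 1.934e+09/5.828e+08 ≈ 3.318
(e) With a = (rₚ + rₐ)/2 = 1.2584e+09 m, ε = −GM/(2a) = −1.938e+20/(2 · 1.2584e+09) J/kg ≈ -7.7e+10 J/kg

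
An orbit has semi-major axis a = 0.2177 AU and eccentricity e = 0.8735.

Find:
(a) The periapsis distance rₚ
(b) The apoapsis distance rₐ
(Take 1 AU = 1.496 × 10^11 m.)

Convert to SI: a = 0.2177 AU = 3.25679e+10 m.
(a) rₚ = a(1 − e) = 3.25679e+10 · (1 − 0.8735) = 3.25679e+10 · 0.1265 ≈ 4.12e+09 m = 0.02754 AU.
(b) rₐ = a(1 + e) = 3.25679e+10 · (1 + 0.8735) = 3.25679e+10 · 1.8735 ≈ 6.102e+10 m = 0.4079 AU.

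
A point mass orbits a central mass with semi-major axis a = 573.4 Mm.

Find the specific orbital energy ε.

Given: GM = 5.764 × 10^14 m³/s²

Convert to SI: a = 573.4 Mm = 5.734e+08 m.
ε = −GM / (2a).
ε = −5.764e+14 / (2 · 5.734e+08) J/kg ≈ -5.026e+05 J/kg = -502.6 kJ/kg.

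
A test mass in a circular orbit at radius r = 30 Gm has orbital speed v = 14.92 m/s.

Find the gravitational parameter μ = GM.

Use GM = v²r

Convert to SI: r = 30 Gm = 3e+10 m.
For a circular orbit v² = GM/r, so GM = v² · r.
GM = (14.92)² · 3e+10 m³/s² ≈ 6.678e+12 m³/s² = 6.678 × 10^12 m³/s².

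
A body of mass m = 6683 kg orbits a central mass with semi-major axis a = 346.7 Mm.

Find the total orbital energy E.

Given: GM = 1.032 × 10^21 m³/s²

Convert to SI: a = 346.7 Mm = 3.467e+08 m.
E = −GMm / (2a).
E = −1.032e+21 · 6683 / (2 · 3.467e+08) J ≈ -9.946e+15 J = -9.946 PJ.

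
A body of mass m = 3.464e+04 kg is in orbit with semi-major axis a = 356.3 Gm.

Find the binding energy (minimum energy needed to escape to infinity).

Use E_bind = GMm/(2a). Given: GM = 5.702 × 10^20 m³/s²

Convert to SI: a = 356.3 Gm = 3.563e+11 m.
Total orbital energy is E = −GMm/(2a); binding energy is E_bind = −E = GMm/(2a).
E_bind = 5.702e+20 · 3.464e+04 / (2 · 3.563e+11) J ≈ 2.772e+13 J = 27.72 TJ.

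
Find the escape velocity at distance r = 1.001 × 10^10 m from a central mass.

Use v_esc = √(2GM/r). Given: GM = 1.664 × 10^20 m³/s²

Escape velocity comes from setting total energy to zero: ½v² − GM/r = 0 ⇒ v_esc = √(2GM / r).
v_esc = √(2 · 1.664e+20 / 1.001e+10) m/s ≈ 1.823e+05 m/s = 182.3 km/s.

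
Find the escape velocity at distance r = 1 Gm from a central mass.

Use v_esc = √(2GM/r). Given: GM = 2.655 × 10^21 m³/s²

Convert to SI: r = 1 Gm = 1e+09 m.
Escape velocity comes from setting total energy to zero: ½v² − GM/r = 0 ⇒ v_esc = √(2GM / r).
v_esc = √(2 · 2.655e+21 / 1e+09) m/s ≈ 2.304e+06 m/s = 2304 km/s.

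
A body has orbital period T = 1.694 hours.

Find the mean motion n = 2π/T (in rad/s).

Convert to SI: T = 1.694 hours = 6098.4 s.
n = 2π / T.
n = 2π / 6098.4 s ≈ 0.00103 rad/s.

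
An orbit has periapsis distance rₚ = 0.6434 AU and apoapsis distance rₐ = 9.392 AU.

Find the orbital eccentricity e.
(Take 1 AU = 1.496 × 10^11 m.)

Convert to SI: rₚ = 0.6434 AU = 9.62526e+10 m; rₐ = 9.392 AU = 1.40504e+12 m.
e = (rₐ − rₚ) / (rₐ + rₚ).
e = (1.40504e+12 − 9.62526e+10) / (1.40504e+12 + 9.62526e+10) = 1.30879e+12 / 1.5013e+12 ≈ 0.8718.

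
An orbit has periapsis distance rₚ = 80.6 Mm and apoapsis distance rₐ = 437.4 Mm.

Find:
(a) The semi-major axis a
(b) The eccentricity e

Convert to SI: rₚ = 80.6 Mm = 8.06e+07 m; rₐ = 437.4 Mm = 4.374e+08 m.
(a) a = (rₚ + rₐ) / 2 = (8.06e+07 + 4.374e+08) / 2 ≈ 2.59e+08 m = 259 Mm.
(b) e = (rₐ − rₚ) / (rₐ + rₚ) = (4.374e+08 − 8.06e+07) / (4.374e+08 + 8.06e+07) ≈ 0.6888.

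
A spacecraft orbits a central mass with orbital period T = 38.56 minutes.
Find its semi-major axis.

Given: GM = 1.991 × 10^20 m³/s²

Convert to SI: T = 38.56 minutes = 2313.6 s.
Invert Kepler's third law: a = (GM · T² / (4π²))^(1/3).
Substituting T = 2313.6 s and GM = 1.991e+20 m³/s²:
a = (1.991e+20 · (2313.6)² / (4π²))^(1/3) m
a ≈ 3e+08 m = 300 Mm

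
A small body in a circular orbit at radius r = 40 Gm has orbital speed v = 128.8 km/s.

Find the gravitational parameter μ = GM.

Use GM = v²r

Convert to SI: r = 40 Gm = 4e+10 m; v = 128.8 km/s = 128800 m/s.
For a circular orbit v² = GM/r, so GM = v² · r.
GM = (128800)² · 4e+10 m³/s² ≈ 6.636e+20 m³/s² = 6.636 × 10^20 m³/s².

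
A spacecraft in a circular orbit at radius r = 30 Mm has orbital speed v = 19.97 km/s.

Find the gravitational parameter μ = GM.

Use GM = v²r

Convert to SI: r = 30 Mm = 3e+07 m; v = 19.97 km/s = 19970 m/s.
For a circular orbit v² = GM/r, so GM = v² · r.
GM = (19970)² · 3e+07 m³/s² ≈ 1.196e+16 m³/s² = 1.196 × 10^16 m³/s².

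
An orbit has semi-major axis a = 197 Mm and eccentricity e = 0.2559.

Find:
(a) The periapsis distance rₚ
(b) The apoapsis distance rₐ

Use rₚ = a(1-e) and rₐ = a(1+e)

Convert to SI: a = 197 Mm = 1.97e+08 m.
(a) rₚ = a(1 − e) = 1.97e+08 · (1 − 0.2559) = 1.97e+08 · 0.7441 ≈ 1.466e+08 m = 146.6 Mm.
(b) rₐ = a(1 + e) = 1.97e+08 · (1 + 0.2559) = 1.97e+08 · 1.2559 ≈ 2.474e+08 m = 247.4 Mm.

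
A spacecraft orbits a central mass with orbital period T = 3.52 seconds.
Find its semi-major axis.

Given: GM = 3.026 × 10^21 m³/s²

Invert Kepler's third law: a = (GM · T² / (4π²))^(1/3).
Substituting T = 3.52 s and GM = 3.026e+21 m³/s²:
a = (3.026e+21 · (3.52)² / (4π²))^(1/3) m
a ≈ 9.83e+06 m = 9.83 × 10^6 m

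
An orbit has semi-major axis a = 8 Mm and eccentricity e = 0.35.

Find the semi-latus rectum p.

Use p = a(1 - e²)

Convert to SI: a = 8 Mm = 8e+06 m.
p = a (1 − e²).
p = 8e+06 · (1 − (0.35)²) = 8e+06 · 0.8775 ≈ 7.02e+06 m = 7.02 Mm.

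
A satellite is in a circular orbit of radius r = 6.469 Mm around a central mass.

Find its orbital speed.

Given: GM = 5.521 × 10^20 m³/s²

Convert to SI: r = 6.469 Mm = 6.469e+06 m.
For a circular orbit, gravity supplies the centripetal force, so v = √(GM / r).
v = √(5.521e+20 / 6.469e+06) m/s ≈ 9.238e+06 m/s = 9238 km/s.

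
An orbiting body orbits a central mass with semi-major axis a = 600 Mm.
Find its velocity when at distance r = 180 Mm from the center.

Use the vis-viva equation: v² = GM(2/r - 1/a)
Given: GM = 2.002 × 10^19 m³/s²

Convert to SI: a = 600 Mm = 6e+08 m; r = 180 Mm = 1.8e+08 m.
Vis-viva: v = √(GM · (2/r − 1/a)).
2/r − 1/a = 2/1.8e+08 − 1/6e+08 = 9.44444e-09 m⁻¹.
v = √(2.002e+19 · 9.44444e-09) m/s ≈ 4.348e+05 m/s = 434.8 km/s.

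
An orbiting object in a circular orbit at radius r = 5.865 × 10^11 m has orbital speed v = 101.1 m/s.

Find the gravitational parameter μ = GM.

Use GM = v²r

For a circular orbit v² = GM/r, so GM = v² · r.
GM = (101.1)² · 5.865e+11 m³/s² ≈ 5.995e+15 m³/s² = 5.995 × 10^15 m³/s².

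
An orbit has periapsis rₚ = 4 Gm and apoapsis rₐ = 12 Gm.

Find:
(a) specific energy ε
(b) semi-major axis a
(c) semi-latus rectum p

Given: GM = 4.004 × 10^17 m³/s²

Convert to SI: rₚ = 4 Gm = 4e+09 m; rₐ = 12 Gm = 1.2e+10 m.
(a) With a = (rₚ + rₐ)/2 = 8e+09 m, ε = −GM/(2a) = −4.004e+17/(2 · 8e+09) J/kg ≈ -2.502e+07 J/kg
(b) a = (rₚ + rₐ)/2 = (4e+09 + 1.2e+10)/2 ≈ 8e+09 m
(c) From a = (rₚ + rₐ)/2 = 8e+09 m and e = (rₐ − rₚ)/(rₐ + rₚ) = 0.5, p = a(1 − e²) = 8e+09 · (1 − (0.5)²) ≈ 6e+09 m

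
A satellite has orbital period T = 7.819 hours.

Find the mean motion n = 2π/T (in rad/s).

Convert to SI: T = 7.819 hours = 28148.4 s.
n = 2π / T.
n = 2π / 28148.4 s ≈ 0.0002232 rad/s.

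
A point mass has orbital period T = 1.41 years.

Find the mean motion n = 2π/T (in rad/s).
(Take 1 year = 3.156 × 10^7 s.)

Convert to SI: T = 1.41 years = 4.44996e+07 s.
n = 2π / T.
n = 2π / 4.44996e+07 s ≈ 1.412e-07 rad/s.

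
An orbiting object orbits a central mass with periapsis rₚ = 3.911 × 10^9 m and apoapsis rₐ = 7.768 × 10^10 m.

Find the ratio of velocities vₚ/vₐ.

Conservation of angular momentum gives rₚvₚ = rₐvₐ, so vₚ/vₐ = rₐ/rₚ.
vₚ/vₐ = 7.768e+10 / 3.911e+09 ≈ 19.86.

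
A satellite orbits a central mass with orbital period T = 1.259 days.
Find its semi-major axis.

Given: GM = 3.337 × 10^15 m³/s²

Convert to SI: T = 1.259 days = 108778 s.
Invert Kepler's third law: a = (GM · T² / (4π²))^(1/3).
Substituting T = 108778 s and GM = 3.337e+15 m³/s²:
a = (3.337e+15 · (108778)² / (4π²))^(1/3) m
a ≈ 1e+08 m = 100 Mm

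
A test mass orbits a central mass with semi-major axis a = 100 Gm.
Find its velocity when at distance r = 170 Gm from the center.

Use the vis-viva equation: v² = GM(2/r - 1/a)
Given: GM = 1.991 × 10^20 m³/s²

Convert to SI: a = 100 Gm = 1e+11 m; r = 170 Gm = 1.7e+11 m.
Vis-viva: v = √(GM · (2/r − 1/a)).
2/r − 1/a = 2/1.7e+11 − 1/1e+11 = 1.76471e-12 m⁻¹.
v = √(1.991e+20 · 1.76471e-12) m/s ≈ 1.874e+04 m/s = 18.74 km/s.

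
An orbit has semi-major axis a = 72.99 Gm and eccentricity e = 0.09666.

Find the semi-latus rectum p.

Convert to SI: a = 72.99 Gm = 7.299e+10 m.
p = a (1 − e²).
p = 7.299e+10 · (1 − (0.09666)²) = 7.299e+10 · 0.990657 ≈ 7.231e+10 m = 72.31 Gm.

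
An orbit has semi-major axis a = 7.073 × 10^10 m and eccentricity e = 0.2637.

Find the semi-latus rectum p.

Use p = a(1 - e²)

p = a (1 − e²).
p = 7.073e+10 · (1 − (0.2637)²) = 7.073e+10 · 0.930462 ≈ 6.581e+10 m = 6.581 × 10^10 m.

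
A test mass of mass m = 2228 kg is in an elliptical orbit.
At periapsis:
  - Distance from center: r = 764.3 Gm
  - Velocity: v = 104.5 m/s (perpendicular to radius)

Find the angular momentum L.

Convert to SI: r = 764.3 Gm = 7.643e+11 m.
Since v is perpendicular to r, L = m · v · r.
L = 2228 · 104.5 · 7.643e+11 kg·m²/s ≈ 1.779e+17 kg·m²/s.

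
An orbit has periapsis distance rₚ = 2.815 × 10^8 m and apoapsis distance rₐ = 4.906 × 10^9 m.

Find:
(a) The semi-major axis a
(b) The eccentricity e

(a) a = (rₚ + rₐ) / 2 = (2.815e+08 + 4.906e+09) / 2 ≈ 2.594e+09 m = 2.594 × 10^9 m.
(b) e = (rₐ − rₚ) / (rₐ + rₚ) = (4.906e+09 − 2.815e+08) / (4.906e+09 + 2.815e+08) ≈ 0.8915.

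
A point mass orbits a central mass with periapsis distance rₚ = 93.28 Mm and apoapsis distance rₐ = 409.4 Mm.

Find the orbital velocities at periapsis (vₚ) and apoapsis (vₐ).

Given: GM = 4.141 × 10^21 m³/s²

Convert to SI: rₚ = 93.28 Mm = 9.328e+07 m; rₐ = 409.4 Mm = 4.094e+08 m.
Use the vis-viva equation v² = GM(2/r − 1/a) with a = (rₚ + rₐ)/2 = (9.328e+07 + 4.094e+08)/2 = 2.5134e+08 m.
vₚ = √(GM · (2/rₚ − 1/a)) = √(4.141e+21 · (2/9.328e+07 − 1/2.5134e+08)) m/s ≈ 8.504e+06 m/s = 8504 km/s.
vₐ = √(GM · (2/rₐ − 1/a)) = √(4.141e+21 · (2/4.094e+08 − 1/2.5134e+08)) m/s ≈ 1.938e+06 m/s = 1938 km/s.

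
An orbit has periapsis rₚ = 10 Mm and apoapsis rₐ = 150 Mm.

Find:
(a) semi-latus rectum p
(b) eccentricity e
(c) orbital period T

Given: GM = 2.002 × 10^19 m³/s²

Convert to SI: rₚ = 10 Mm = 1e+07 m; rₐ = 150 Mm = 1.5e+08 m.
(a) From a = (rₚ + rₐ)/2 = 8e+07 m and e = (rₐ − rₚ)/(rₐ + rₚ) = 0.875, p = a(1 − e²) = 8e+07 · (1 − (0.875)²) ≈ 1.875e+07 m
(b) e = (rₐ − rₚ)/(rₐ + rₚ) = (1.5e+08 − 1e+07)/(1.5e+08 + 1e+07) ≈ 0.875
(c) With a = (rₚ + rₐ)/2 = 8e+07 m, T = 2π √(a³/GM) = 2π √((8e+07)³/2.002e+19) s ≈ 1005 s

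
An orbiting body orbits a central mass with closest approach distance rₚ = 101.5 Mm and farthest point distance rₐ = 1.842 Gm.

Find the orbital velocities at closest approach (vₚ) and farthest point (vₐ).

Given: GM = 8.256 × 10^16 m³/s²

Convert to SI: rₚ = 101.5 Mm = 1.015e+08 m; rₐ = 1.842 Gm = 1.842e+09 m.
Use the vis-viva equation v² = GM(2/r − 1/a) with a = (rₚ + rₐ)/2 = (1.015e+08 + 1.842e+09)/2 = 9.7175e+08 m.
vₚ = √(GM · (2/rₚ − 1/a)) = √(8.256e+16 · (2/1.015e+08 − 1/9.7175e+08)) m/s ≈ 3.927e+04 m/s = 39.27 km/s.
vₐ = √(GM · (2/rₐ − 1/a)) = √(8.256e+16 · (2/1.842e+09 − 1/9.7175e+08)) m/s ≈ 2164 m/s = 2.164 km/s.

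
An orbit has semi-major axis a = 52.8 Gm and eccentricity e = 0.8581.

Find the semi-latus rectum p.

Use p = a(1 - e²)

Convert to SI: a = 52.8 Gm = 5.28e+10 m.
p = a (1 − e²).
p = 5.28e+10 · (1 − (0.8581)²) = 5.28e+10 · 0.263664 ≈ 1.392e+10 m = 13.92 Gm.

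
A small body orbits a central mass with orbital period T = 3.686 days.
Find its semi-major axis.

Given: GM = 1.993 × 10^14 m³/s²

Convert to SI: T = 3.686 days = 318470 s.
Invert Kepler's third law: a = (GM · T² / (4π²))^(1/3).
Substituting T = 318470 s and GM = 1.993e+14 m³/s²:
a = (1.993e+14 · (318470)² / (4π²))^(1/3) m
a ≈ 8e+07 m = 80 Mm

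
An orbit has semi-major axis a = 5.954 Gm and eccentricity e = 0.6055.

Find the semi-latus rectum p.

Convert to SI: a = 5.954 Gm = 5.954e+09 m.
p = a (1 − e²).
p = 5.954e+09 · (1 − (0.6055)²) = 5.954e+09 · 0.63337 ≈ 3.771e+09 m = 3.771 Gm.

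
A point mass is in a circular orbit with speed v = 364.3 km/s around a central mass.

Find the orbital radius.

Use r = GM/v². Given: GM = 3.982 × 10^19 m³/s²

Convert to SI: v = 364.3 km/s = 364300 m/s.
For a circular orbit, v² = GM / r, so r = GM / v².
r = 3.982e+19 / (364300)² m ≈ 3e+08 m = 300 Mm.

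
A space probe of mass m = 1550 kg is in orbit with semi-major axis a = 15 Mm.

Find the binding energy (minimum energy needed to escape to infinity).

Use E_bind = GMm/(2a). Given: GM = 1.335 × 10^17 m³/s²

Convert to SI: a = 15 Mm = 1.5e+07 m.
Total orbital energy is E = −GMm/(2a); binding energy is E_bind = −E = GMm/(2a).
E_bind = 1.335e+17 · 1550 / (2 · 1.5e+07) J ≈ 6.898e+12 J = 6.897 TJ.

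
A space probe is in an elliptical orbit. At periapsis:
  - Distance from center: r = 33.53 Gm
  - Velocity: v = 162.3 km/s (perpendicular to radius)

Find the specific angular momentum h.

Convert to SI: r = 33.53 Gm = 3.353e+10 m; v = 162.3 km/s = 162300 m/s.
With v perpendicular to r, h = r · v.
h = 3.353e+10 · 162300 m²/s ≈ 5.442e+15 m²/s.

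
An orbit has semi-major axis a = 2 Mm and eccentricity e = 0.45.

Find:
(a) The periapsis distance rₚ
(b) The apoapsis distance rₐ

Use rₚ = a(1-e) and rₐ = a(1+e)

Convert to SI: a = 2 Mm = 2e+06 m.
(a) rₚ = a(1 − e) = 2e+06 · (1 − 0.45) = 2e+06 · 0.55 ≈ 1.1e+06 m = 1.1 Mm.
(b) rₐ = a(1 + e) = 2e+06 · (1 + 0.45) = 2e+06 · 1.45 ≈ 2.9e+06 m = 2.9 Mm.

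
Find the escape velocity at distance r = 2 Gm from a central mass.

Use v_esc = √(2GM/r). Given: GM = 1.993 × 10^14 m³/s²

Convert to SI: r = 2 Gm = 2e+09 m.
Escape velocity comes from setting total energy to zero: ½v² − GM/r = 0 ⇒ v_esc = √(2GM / r).
v_esc = √(2 · 1.993e+14 / 2e+09) m/s ≈ 446.4 m/s = 446.4 m/s.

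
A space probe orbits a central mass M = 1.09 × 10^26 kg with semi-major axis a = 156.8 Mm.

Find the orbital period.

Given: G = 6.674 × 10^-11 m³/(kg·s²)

Convert to SI: a = 156.8 Mm = 1.568e+08 m.
GM = G · M = 6.674e-11 · 1.09e+26 = 7.27466e+15 m³/s².
Kepler's third law: T = 2π √(a³ / GM).
Substituting a = 1.568e+08 m and GM = 7.27466e+15 m³/s²:
T = 2π √((1.568e+08)³ / 7.27466e+15) s
T ≈ 1.446e+05 s = 1.674 days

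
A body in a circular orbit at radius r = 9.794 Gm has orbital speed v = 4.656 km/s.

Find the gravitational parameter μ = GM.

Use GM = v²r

Convert to SI: r = 9.794 Gm = 9.794e+09 m; v = 4.656 km/s = 4656 m/s.
For a circular orbit v² = GM/r, so GM = v² · r.
GM = (4656)² · 9.794e+09 m³/s² ≈ 2.123e+17 m³/s² = 2.123 × 10^17 m³/s².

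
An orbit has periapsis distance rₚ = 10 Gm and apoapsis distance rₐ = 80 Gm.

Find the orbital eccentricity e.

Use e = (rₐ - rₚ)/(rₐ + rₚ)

Convert to SI: rₚ = 10 Gm = 1e+10 m; rₐ = 80 Gm = 8e+10 m.
e = (rₐ − rₚ) / (rₐ + rₚ).
e = (8e+10 − 1e+10) / (8e+10 + 1e+10) = 7e+10 / 9e+10 ≈ 0.7778.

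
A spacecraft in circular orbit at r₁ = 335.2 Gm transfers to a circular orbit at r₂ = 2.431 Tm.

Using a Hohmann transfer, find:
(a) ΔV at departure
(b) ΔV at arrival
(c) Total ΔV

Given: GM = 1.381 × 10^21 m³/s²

Convert to SI: r₁ = 335.2 Gm = 3.352e+11 m; r₂ = 2.431 Tm = 2.431e+12 m.
Transfer semi-major axis: a_t = (r₁ + r₂)/2 = (3.352e+11 + 2.431e+12)/2 = 1.3831e+12 m.
Circular speeds: v₁ = √(GM/r₁) = 64186.7 m/s, v₂ = √(GM/r₂) = 23834.4 m/s.
Transfer speeds (vis-viva v² = GM(2/r − 1/a_t)): v₁ᵗ = 85096.3 m/s, v₂ᵗ = 11733.6 m/s.
(a) ΔV₁ = |v₁ᵗ − v₁| ≈ 2.091e+04 m/s = 20.91 km/s.
(b) ΔV₂ = |v₂ − v₂ᵗ| ≈ 1.21e+04 m/s = 12.1 km/s.
(c) ΔV_total = ΔV₁ + ΔV₂ ≈ 3.301e+04 m/s = 33.01 km/s.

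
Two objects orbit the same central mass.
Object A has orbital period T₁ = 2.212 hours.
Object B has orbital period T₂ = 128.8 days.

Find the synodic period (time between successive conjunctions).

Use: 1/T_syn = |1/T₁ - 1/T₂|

Convert to SI: T₁ = 2.212 hours = 7963.2 s; T₂ = 128.8 days = 1.11283e+07 s.
T_syn = |T₁ · T₂ / (T₁ − T₂)|.
T_syn = |7963.2 · 1.11283e+07 / (7963.2 − 1.11283e+07)| s ≈ 7969 s = 2.214 hours.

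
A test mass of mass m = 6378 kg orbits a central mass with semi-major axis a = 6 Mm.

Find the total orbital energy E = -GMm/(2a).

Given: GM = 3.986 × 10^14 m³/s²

Convert to SI: a = 6 Mm = 6e+06 m.
E = −GMm / (2a).
E = −3.986e+14 · 6378 / (2 · 6e+06) J ≈ -2.119e+11 J = -211.9 GJ.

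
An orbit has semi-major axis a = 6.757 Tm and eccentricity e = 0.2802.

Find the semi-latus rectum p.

Convert to SI: a = 6.757 Tm = 6.757e+12 m.
p = a (1 − e²).
p = 6.757e+12 · (1 − (0.2802)²) = 6.757e+12 · 0.921488 ≈ 6.226e+12 m = 6.226 Tm.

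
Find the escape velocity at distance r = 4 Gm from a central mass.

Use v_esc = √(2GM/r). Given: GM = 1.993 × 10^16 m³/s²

Convert to SI: r = 4 Gm = 4e+09 m.
Escape velocity comes from setting total energy to zero: ½v² − GM/r = 0 ⇒ v_esc = √(2GM / r).
v_esc = √(2 · 1.993e+16 / 4e+09) m/s ≈ 3157 m/s = 3.157 km/s.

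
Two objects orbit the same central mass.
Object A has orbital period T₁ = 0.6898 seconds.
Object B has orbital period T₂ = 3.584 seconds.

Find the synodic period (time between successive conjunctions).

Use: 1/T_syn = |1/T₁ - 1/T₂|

T_syn = |T₁ · T₂ / (T₁ − T₂)|.
T_syn = |0.6898 · 3.584 / (0.6898 − 3.584)| s ≈ 0.8542 s = 0.8542 seconds.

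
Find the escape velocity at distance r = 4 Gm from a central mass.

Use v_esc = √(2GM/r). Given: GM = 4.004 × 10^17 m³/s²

Convert to SI: r = 4 Gm = 4e+09 m.
Escape velocity comes from setting total energy to zero: ½v² − GM/r = 0 ⇒ v_esc = √(2GM / r).
v_esc = √(2 · 4.004e+17 / 4e+09) m/s ≈ 1.415e+04 m/s = 14.15 km/s.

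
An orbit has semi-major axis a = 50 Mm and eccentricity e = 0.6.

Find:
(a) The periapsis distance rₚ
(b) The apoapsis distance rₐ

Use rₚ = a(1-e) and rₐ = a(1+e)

Convert to SI: a = 50 Mm = 5e+07 m.
(a) rₚ = a(1 − e) = 5e+07 · (1 − 0.6) = 5e+07 · 0.4 ≈ 2e+07 m = 20 Mm.
(b) rₐ = a(1 + e) = 5e+07 · (1 + 0.6) = 5e+07 · 1.6 ≈ 8e+07 m = 80 Mm.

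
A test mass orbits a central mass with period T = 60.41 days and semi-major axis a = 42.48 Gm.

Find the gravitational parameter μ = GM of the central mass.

Convert to SI: T = 60.41 days = 5.21942e+06 s; a = 42.48 Gm = 4.248e+10 m.
GM = 4π² · a³ / T².
GM = 4π² · (4.248e+10)³ / (5.21942e+06)² m³/s² ≈ 1.111e+20 m³/s² = 1.111 × 10^20 m³/s².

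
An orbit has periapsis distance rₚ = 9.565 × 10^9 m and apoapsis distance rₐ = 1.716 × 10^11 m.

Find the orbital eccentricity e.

e = (rₐ − rₚ) / (rₐ + rₚ).
e = (1.716e+11 − 9.565e+09) / (1.716e+11 + 9.565e+09) = 1.62035e+11 / 1.81165e+11 ≈ 0.8944.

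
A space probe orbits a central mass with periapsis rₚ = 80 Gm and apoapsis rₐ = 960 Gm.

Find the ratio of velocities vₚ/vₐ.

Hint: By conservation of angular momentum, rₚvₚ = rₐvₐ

Convert to SI: rₚ = 80 Gm = 8e+10 m; rₐ = 960 Gm = 9.6e+11 m.
Conservation of angular momentum gives rₚvₚ = rₐvₐ, so vₚ/vₐ = rₐ/rₚ.
vₚ/vₐ = 9.6e+11 / 8e+10 ≈ 12.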